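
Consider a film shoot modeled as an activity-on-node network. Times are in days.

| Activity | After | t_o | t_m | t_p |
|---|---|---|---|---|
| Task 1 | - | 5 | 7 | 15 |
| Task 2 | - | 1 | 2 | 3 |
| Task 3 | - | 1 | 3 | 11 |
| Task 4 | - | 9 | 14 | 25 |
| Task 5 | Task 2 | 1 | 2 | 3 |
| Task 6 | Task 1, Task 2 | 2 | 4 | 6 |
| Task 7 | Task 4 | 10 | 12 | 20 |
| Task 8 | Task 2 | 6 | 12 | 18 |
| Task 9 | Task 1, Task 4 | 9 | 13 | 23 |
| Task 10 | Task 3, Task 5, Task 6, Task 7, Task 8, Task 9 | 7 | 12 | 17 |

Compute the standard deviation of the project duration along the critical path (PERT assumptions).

3.92 days

te_Task 1 = (5 + 4·7 + 15)/6 = 48/6 = 8; σ²_Task 1 = ((15−5)/6)² = 2.778
te_Task 2 = (1 + 4·2 + 3)/6 = 12/6 = 2; σ²_Task 2 = ((3−1)/6)² = 0.111
te_Task 3 = (1 + 4·3 + 11)/6 = 24/6 = 4; σ²_Task 3 = ((11−1)/6)² = 2.778
te_Task 4 = (9 + 4·14 + 25)/6 = 90/6 = 15; σ²_Task 4 = ((25−9)/6)² = 7.111
te_Task 5 = (1 + 4·2 + 3)/6 = 12/6 = 2; σ²_Task 5 = ((3−1)/6)² = 0.111
te_Task 6 = (2 + 4·4 + 6)/6 = 24/6 = 4; σ²_Task 6 = ((6−2)/6)² = 0.444
te_Task 7 = (10 + 4·12 + 20)/6 = 78/6 = 13; σ²_Task 7 = ((20−10)/6)² = 2.778
te_Task 8 = (6 + 4·12 + 18)/6 = 72/6 = 12; σ²_Task 8 = ((18−6)/6)² = 4.000
te_Task 9 = (9 + 4·13 + 23)/6 = 84/6 = 14; σ²_Task 9 = ((23−9)/6)² = 5.444
te_Task 10 = (7 + 4·12 + 17)/6 = 72/6 = 12; σ²_Task 10 = ((17−7)/6)² = 2.778

Forward pass:
ES_Task 1 = 0; EF_Task 1 = 8
ES_Task 2 = 0; EF_Task 2 = 2
ES_Task 3 = 0; EF_Task 3 = 4
ES_Task 4 = 0; EF_Task 4 = 15
ES_Task 5 = 2; EF_Task 5 = 2+2 = 4
ES_Task 6 = max(EF_Task 1=8, EF_Task 2=2) = 8; EF_Task 6 = 8+4 = 12
ES_Task 7 = 15; EF_Task 7 = 15+13 = 28
ES_Task 8 = 2; EF_Task 8 = 2+12 = 14
ES_Task 9 = max(EF_Task 1=8, EF_Task 4=15) = 15; EF_Task 9 = 15+14 = 29
ES_Task 10 = max(EF_Task 3=4, EF_Task 5=4, EF_Task 6=12, EF_Task 7=28, EF_Task 8=14, EF_Task 9=29) = 29; EF_Task 10 = 29+12 = 41
Expected project duration μ = 41 days. Critical path: Task 4 → Task 9 → Task 10.

Variance along critical path = 7.111 + 5.444 + 2.778 = 15.333
σ = √15.333 = 3.916 days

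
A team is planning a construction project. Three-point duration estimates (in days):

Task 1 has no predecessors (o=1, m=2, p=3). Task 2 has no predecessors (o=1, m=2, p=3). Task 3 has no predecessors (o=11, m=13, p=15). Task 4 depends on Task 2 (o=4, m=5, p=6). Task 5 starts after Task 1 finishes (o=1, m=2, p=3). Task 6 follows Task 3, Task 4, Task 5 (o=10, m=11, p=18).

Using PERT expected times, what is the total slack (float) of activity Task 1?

9 days

te_Task 1 = (1 + 4·2 + 3)/6 = 12/6 = 2
te_Task 2 = (1 + 4·2 + 3)/6 = 12/6 = 2
te_Task 3 = (11 + 4·13 + 15)/6 = 78/6 = 13
te_Task 4 = (4 + 4·5 + 6)/6 = 30/6 = 5
te_Task 5 = (1 + 4·2 + 3)/6 = 12/6 = 2
te_Task 6 = (10 + 4·11 + 18)/6 = 72/6 = 12

Forward pass:
ES_Task 1 = 0; EF_Task 1 = 2
ES_Task 2 = 0; EF_Task 2 = 2
ES_Task 3 = 0; EF_Task 3 = 13
ES_Task 4 = 2; EF_Task 4 = 2+5 = 7
ES_Task 5 = 2; EF_Task 5 = 2+2 = 4
ES_Task 6 = max(EF_Task 3=13, EF_Task 4=7, EF_Task 5=4) = 13; EF_Task 6 = 13+12 = 25
Expected project duration μ = 25 days. Critical path: Task 3 → Task 6.

Backward pass:
LF_Task 6 = 25; LS_Task 6 = 25−12 = 13
LF_Task 5 = LS_Task 6 = 13; LS_Task 5 = 13−2 = 11
LF_Task 4 = LS_Task 6 = 13; LS_Task 4 = 13−5 = 8
LF_Task 3 = LS_Task 6 = 13; LS_Task 3 = 13−13 = 0
LF_Task 2 = LS_Task 4 = 8; LS_Task 2 = 8−2 = 6
LF_Task 1 = LS_Task 5 = 11; LS_Task 1 = 11−2 = 9
Slack_Task 1 = LS_Task 1 − ES_Task 1 = 9 − 0 = 9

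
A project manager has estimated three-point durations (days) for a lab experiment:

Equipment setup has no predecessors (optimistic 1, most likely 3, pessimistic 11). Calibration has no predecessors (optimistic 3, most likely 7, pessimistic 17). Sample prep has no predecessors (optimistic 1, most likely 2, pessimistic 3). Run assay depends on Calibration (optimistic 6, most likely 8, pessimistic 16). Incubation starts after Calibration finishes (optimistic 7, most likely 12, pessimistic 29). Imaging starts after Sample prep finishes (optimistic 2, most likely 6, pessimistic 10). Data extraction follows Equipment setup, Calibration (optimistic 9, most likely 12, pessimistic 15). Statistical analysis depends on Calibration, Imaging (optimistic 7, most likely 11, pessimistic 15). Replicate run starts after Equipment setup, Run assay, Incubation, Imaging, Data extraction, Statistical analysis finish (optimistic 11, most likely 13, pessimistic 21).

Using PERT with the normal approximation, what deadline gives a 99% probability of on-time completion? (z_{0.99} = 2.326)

te_Equipment setup = (1 + 4·3 + 11)/6 = 24/6 = 4; σ²_Equipment setup = ((11−1)/6)² = 2.778
te_Calibration = (3 + 4·7 + 17)/6 = 48/6 = 8; σ²_Calibration = ((17−3)/6)² = 5.444
te_Sample prep = (1 + 4·2 + 3)/6 = 12/6 = 2; σ²_Sample prep = ((3−1)/6)² = 0.111
te_Run assay = (6 + 4·8 + 16)/6 = 54/6 = 9; σ²_Run assay = ((16−6)/6)² = 2.778
te_Incubation = (7 + 4·12 + 29)/6 = 84/6 = 14; σ²_Incubation = ((29−7)/6)² = 13.444
te_Imaging = (2 + 4·6 + 10)/6 = 36/6 = 6; σ²_Imaging = ((10−2)/6)² = 1.778
te_Data extraction = (9 + 4·12 + 15)/6 = 72/6 = 12; σ²_Data extraction = ((15−9)/6)² = 1.000
te_Statistical analysis = (7 + 4·11 + 15)/6 = 66/6 = 11; σ²_Statistical analysis = ((15−7)/6)² = 1.778
te_Replicate run = (11 + 4·13 + 21)/6 = 84/6 = 14; σ²_Replicate run = ((21−11)/6)² = 2.778

Forward pass:
ES_Equipment setup = 0; EF_Equipment setup = 4
ES_Calibration = 0; EF_Calibration = 8
ES_Sample prep = 0; EF_Sample prep = 2
ES_Run assay = 8; EF_Run assay = 8+9 = 17
ES_Incubation = 8; EF_Incubation = 8+14 = 22
ES_Imaging = 2; EF_Imaging = 2+6 = 8
ES_Data extraction = max(EF_Equipment setup=4, EF_Calibration=8) = 8; EF_Data extraction = 8+12 = 20
ES_Statistical analysis = max(EF_Calibration=8, EF_Imaging=8) = 8; EF_Statistical analysis = 8+11 = 19
ES_Replicate run = max(EF_Equipment setup=4, EF_Run assay=17, EF_Incubation=22, EF_Imaging=8, EF_Data extraction=20, EF_Statistical analysis=19) = 22; EF_Replicate run = 22+14 = 36
Expected project duration μ = 36 days. Critical path: Calibration → Incubation → Replicate run.

Variance along critical path = 5.444 + 13.444 + 2.778 = 21.667; σ = 4.655 days.
D = μ + z·σ = 36 + 2.326·4.655 = 46.8 days

46.8 days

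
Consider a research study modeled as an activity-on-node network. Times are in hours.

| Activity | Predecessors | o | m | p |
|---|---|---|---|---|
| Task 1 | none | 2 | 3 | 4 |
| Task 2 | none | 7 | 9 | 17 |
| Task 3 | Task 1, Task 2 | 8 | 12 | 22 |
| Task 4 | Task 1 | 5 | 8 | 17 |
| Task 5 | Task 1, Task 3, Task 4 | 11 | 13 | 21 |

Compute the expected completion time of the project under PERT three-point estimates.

37 hours

te_Task 1 = (2 + 4·3 + 4)/6 = 18/6 = 3
te_Task 2 = (7 + 4·9 + 17)/6 = 60/6 = 10
te_Task 3 = (8 + 4·12 + 22)/6 = 78/6 = 13
te_Task 4 = (5 + 4·8 + 17)/6 = 54/6 = 9
te_Task 5 = (11 + 4·13 + 21)/6 = 84/6 = 14

Forward pass:
ES_Task 1 = 0; EF_Task 1 = 3
ES_Task 2 = 0; EF_Task 2 = 10
ES_Task 3 = max(EF_Task 1=3, EF_Task 2=10) = 10; EF_Task 3 = 10+13 = 23
ES_Task 4 = 3; EF_Task 4 = 3+9 = 12
ES_Task 5 = max(EF_Task 1=3, EF_Task 3=23, EF_Task 4=12) = 23; EF_Task 5 = 23+14 = 37
Expected project duration μ = 37 hours. Critical path: Task 2 → Task 3 → Task 5.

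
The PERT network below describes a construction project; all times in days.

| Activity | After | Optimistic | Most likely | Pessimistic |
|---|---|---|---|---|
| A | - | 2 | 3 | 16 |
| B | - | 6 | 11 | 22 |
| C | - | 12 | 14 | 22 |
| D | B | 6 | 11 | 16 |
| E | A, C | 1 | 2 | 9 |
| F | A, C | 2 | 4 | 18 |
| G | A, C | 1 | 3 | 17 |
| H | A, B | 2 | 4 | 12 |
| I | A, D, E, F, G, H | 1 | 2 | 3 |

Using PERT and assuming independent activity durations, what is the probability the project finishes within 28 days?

te_A = (2 + 4·3 + 16)/6 = 30/6 = 5; σ²_A = ((16−2)/6)² = 5.444
te_B = (6 + 4·11 + 22)/6 = 72/6 = 12; σ²_B = ((22−6)/6)² = 7.111
te_C = (12 + 4·14 + 22)/6 = 90/6 = 15; σ²_C = ((22−12)/6)² = 2.778
te_D = (6 + 4·11 + 16)/6 = 66/6 = 11; σ²_D = ((16−6)/6)² = 2.778
te_E = (1 + 4·2 + 9)/6 = 18/6 = 3; σ²_E = ((9−1)/6)² = 1.778
te_F = (2 + 4·4 + 18)/6 = 36/6 = 6; σ²_F = ((18−2)/6)² = 7.111
te_G = (1 + 4·3 + 17)/6 = 30/6 = 5; σ²_G = ((17−1)/6)² = 7.111
te_H = (2 + 4·4 + 12)/6 = 30/6 = 5; σ²_H = ((12−2)/6)² = 2.778
te_I = (1 + 4·2 + 3)/6 = 12/6 = 2; σ²_I = ((3−1)/6)² = 0.111

Forward pass:
ES_A = 0; EF_A = 5
ES_B = 0; EF_B = 12
ES_C = 0; EF_C = 15
ES_D = 12; EF_D = 12+11 = 23
ES_E = max(EF_A=5, EF_C=15) = 15; EF_E = 15+3 = 18
ES_F = max(EF_A=5, EF_C=15) = 15; EF_F = 15+6 = 21
ES_G = max(EF_A=5, EF_C=15) = 15; EF_G = 15+5 = 20
ES_H = max(EF_A=5, EF_B=12) = 12; EF_H = 12+5 = 17
ES_I = max(EF_A=5, EF_D=23, EF_E=18, EF_F=21, EF_G=20, EF_H=17) = 23; EF_I = 23+2 = 25
Expected project duration μ = 25 days. Critical path: B → D → I.

Variance along critical path = 7.111 + 2.778 + 0.111 = 10.000; σ = √10.000 = 3.162 days.
Z = (28 − 25) / 3.162 = 0.949
P(T ≤ 28) = Φ(0.949) ≈ 0.829

0.829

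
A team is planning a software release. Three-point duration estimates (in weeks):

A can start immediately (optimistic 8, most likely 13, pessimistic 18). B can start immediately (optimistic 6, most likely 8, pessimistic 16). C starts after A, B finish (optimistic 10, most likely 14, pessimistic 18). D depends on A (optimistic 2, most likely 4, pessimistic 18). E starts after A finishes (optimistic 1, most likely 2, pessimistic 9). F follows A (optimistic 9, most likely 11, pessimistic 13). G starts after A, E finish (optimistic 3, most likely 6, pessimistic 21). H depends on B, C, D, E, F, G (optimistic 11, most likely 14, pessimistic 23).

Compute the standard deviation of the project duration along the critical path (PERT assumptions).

te_A = (8 + 4·13 + 18)/6 = 78/6 = 13; σ²_A = ((18−8)/6)² = 2.778
te_B = (6 + 4·8 + 16)/6 = 54/6 = 9; σ²_B = ((16−6)/6)² = 2.778
te_C = (10 + 4·14 + 18)/6 = 84/6 = 14; σ²_C = ((18−10)/6)² = 1.778
te_D = (2 + 4·4 + 18)/6 = 36/6 = 6; σ²_D = ((18−2)/6)² = 7.111
te_E = (1 + 4·2 + 9)/6 = 18/6 = 3; σ²_E = ((9−1)/6)² = 1.778
te_F = (9 + 4·11 + 13)/6 = 66/6 = 11; σ²_F = ((13−9)/6)² = 0.444
te_G = (3 + 4·6 + 21)/6 = 48/6 = 8; σ²_G = ((21−3)/6)² = 9.000
te_H = (11 + 4·14 + 23)/6 = 90/6 = 15; σ²_H = ((23−11)/6)² = 4.000

Forward pass:
ES_A = 0; EF_A = 13
ES_B = 0; EF_B = 9
ES_C = max(EF_A=13, EF_B=9) = 13; EF_C = 13+14 = 27
ES_D = 13; EF_D = 13+6 = 19
ES_E = 13; EF_E = 13+3 = 16
ES_F = 13; EF_F = 13+11 = 24
ES_G = max(EF_A=13, EF_E=16) = 16; EF_G = 16+8 = 24
ES_H = max(EF_B=9, EF_C=27, EF_D=19, EF_E=16, EF_F=24, EF_G=24) = 27; EF_H = 27+15 = 42
Expected project duration μ = 42 weeks. Critical path: A → C → H.

Variance along critical path = 2.778 + 1.778 + 4.000 = 8.556
σ = √8.556 = 2.925 weeks

2.92 weeks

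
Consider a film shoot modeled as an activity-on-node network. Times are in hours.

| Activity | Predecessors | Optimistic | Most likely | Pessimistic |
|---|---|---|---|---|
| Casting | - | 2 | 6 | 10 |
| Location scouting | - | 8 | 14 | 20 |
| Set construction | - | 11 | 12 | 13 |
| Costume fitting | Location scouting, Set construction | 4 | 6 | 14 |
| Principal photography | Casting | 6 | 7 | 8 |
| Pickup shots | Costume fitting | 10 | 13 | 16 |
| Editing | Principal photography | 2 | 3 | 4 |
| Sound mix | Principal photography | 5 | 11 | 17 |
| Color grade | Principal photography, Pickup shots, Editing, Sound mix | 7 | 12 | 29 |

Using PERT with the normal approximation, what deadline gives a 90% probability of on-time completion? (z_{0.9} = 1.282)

53.9 hours

te_Casting = (2 + 4·6 + 10)/6 = 36/6 = 6; σ²_Casting = ((10−2)/6)² = 1.778
te_Location scouting = (8 + 4·14 + 20)/6 = 84/6 = 14; σ²_Location scouting = ((20−8)/6)² = 4.000
te_Set construction = (11 + 4·12 + 13)/6 = 72/6 = 12; σ²_Set construction = ((13−11)/6)² = 0.111
te_Costume fitting = (4 + 4·6 + 14)/6 = 42/6 = 7; σ²_Costume fitting = ((14−4)/6)² = 2.778
te_Principal photography = (6 + 4·7 + 8)/6 = 42/6 = 7; σ²_Principal photography = ((8−6)/6)² = 0.111
te_Pickup shots = (10 + 4·13 + 16)/6 = 78/6 = 13; σ²_Pickup shots = ((16−10)/6)² = 1.000
te_Editing = (2 + 4·3 + 4)/6 = 18/6 = 3; σ²_Editing = ((4−2)/6)² = 0.111
te_Sound mix = (5 + 4·11 + 17)/6 = 66/6 = 11; σ²_Sound mix = ((17−5)/6)² = 4.000
te_Color grade = (7 + 4·12 + 29)/6 = 84/6 = 14; σ²_Color grade = ((29−7)/6)² = 13.444

Forward pass:
ES_Casting = 0; EF_Casting = 6
ES_Location scouting = 0; EF_Location scouting = 14
ES_Set construction = 0; EF_Set construction = 12
ES_Costume fitting = max(EF_Location scouting=14, EF_Set construction=12) = 14; EF_Costume fitting = 14+7 = 21
ES_Principal photography = 6; EF_Principal photography = 6+7 = 13
ES_Pickup shots = 21; EF_Pickup shots = 21+13 = 34
ES_Editing = 13; EF_Editing = 13+3 = 16
ES_Sound mix = 13; EF_Sound mix = 13+11 = 24
ES_Color grade = max(EF_Principal photography=13, EF_Pickup shots=34, EF_Editing=16, EF_Sound mix=24) = 34; EF_Color grade = 34+14 = 48
Expected project duration μ = 48 hours. Critical path: Location scouting → Costume fitting → Pickup shots → Color grade.

Variance along critical path = 4.000 + 2.778 + 1.000 + 13.444 = 21.222; σ = 4.607 hours.
D = μ + z·σ = 48 + 1.282·4.607 = 53.9 hours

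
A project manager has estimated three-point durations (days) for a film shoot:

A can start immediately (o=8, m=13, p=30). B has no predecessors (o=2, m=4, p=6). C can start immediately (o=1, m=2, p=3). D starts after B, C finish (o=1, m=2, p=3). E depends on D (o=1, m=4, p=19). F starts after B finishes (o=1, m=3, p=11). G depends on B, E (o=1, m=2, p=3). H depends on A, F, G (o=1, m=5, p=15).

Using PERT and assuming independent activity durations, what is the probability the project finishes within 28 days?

te_A = (8 + 4·13 + 30)/6 = 90/6 = 15; σ²_A = ((30−8)/6)² = 13.444
te_B = (2 + 4·4 + 6)/6 = 24/6 = 4; σ²_B = ((6−2)/6)² = 0.444
te_C = (1 + 4·2 + 3)/6 = 12/6 = 2; σ²_C = ((3−1)/6)² = 0.111
te_D = (1 + 4·2 + 3)/6 = 12/6 = 2; σ²_D = ((3−1)/6)² = 0.111
te_E = (1 + 4·4 + 19)/6 = 36/6 = 6; σ²_E = ((19−1)/6)² = 9.000
te_F = (1 + 4·3 + 11)/6 = 24/6 = 4; σ²_F = ((11−1)/6)² = 2.778
te_G = (1 + 4·2 + 3)/6 = 12/6 = 2; σ²_G = ((3−1)/6)² = 0.111
te_H = (1 + 4·5 + 15)/6 = 36/6 = 6; σ²_H = ((15−1)/6)² = 5.444

Forward pass:
ES_A = 0; EF_A = 15
ES_B = 0; EF_B = 4
ES_C = 0; EF_C = 2
ES_D = max(EF_B=4, EF_C=2) = 4; EF_D = 4+2 = 6
ES_E = 6; EF_E = 6+6 = 12
ES_F = 4; EF_F = 4+4 = 8
ES_G = max(EF_B=4, EF_E=12) = 12; EF_G = 12+2 = 14
ES_H = max(EF_A=15, EF_F=8, EF_G=14) = 15; EF_H = 15+6 = 21
Expected project duration μ = 21 days. Critical path: A → H.

Variance along critical path = 13.444 + 5.444 = 18.889; σ = √18.889 = 4.346 days.
Z = (28 − 21) / 4.346 = 1.611
P(T ≤ 28) = Φ(1.611) ≈ 0.946

0.946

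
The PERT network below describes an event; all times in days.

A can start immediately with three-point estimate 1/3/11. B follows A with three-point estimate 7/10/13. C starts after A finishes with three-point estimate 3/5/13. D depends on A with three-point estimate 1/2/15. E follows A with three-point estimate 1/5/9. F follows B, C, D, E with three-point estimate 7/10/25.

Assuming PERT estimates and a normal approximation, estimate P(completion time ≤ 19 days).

te_A = (1 + 4·3 + 11)/6 = 24/6 = 4; σ²_A = ((11−1)/6)² = 2.778
te_B = (7 + 4·10 + 13)/6 = 60/6 = 10; σ²_B = ((13−7)/6)² = 1.000
te_C = (3 + 4·5 + 13)/6 = 36/6 = 6; σ²_C = ((13−3)/6)² = 2.778
te_D = (1 + 4·2 + 15)/6 = 24/6 = 4; σ²_D = ((15−1)/6)² = 5.444
te_E = (1 + 4·5 + 9)/6 = 30/6 = 5; σ²_E = ((9−1)/6)² = 1.778
te_F = (7 + 4·10 + 25)/6 = 72/6 = 12; σ²_F = ((25−7)/6)² = 9.000

Forward pass:
ES_A = 0; EF_A = 4
ES_B = 4; EF_B = 4+10 = 14
ES_C = 4; EF_C = 4+6 = 10
ES_D = 4; EF_D = 4+4 = 8
ES_E = 4; EF_E = 4+5 = 9
ES_F = max(EF_B=14, EF_C=10, EF_D=8, EF_E=9) = 14; EF_F = 14+12 = 26
Expected project duration μ = 26 days. Critical path: A → B → F.

Variance along critical path = 2.778 + 1.000 + 9.000 = 12.778; σ = √12.778 = 3.575 days.
Z = (19 − 26) / 3.575 = -1.958
P(T ≤ 19) = Φ(-1.958) ≈ 0.025

0.025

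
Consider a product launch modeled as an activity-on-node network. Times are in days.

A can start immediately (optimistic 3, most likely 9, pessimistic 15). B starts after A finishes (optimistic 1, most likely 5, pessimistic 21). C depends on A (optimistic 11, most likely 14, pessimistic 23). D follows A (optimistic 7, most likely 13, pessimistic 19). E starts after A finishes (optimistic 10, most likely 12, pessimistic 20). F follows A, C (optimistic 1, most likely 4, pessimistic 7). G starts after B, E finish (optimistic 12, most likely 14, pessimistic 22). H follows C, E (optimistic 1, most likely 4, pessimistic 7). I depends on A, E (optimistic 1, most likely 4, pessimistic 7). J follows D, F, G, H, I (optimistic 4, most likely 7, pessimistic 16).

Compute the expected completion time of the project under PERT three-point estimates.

te_A = (3 + 4·9 + 15)/6 = 54/6 = 9
te_B = (1 + 4·5 + 21)/6 = 42/6 = 7
te_C = (11 + 4·14 + 23)/6 = 90/6 = 15
te_D = (7 + 4·13 + 19)/6 = 78/6 = 13
te_E = (10 + 4·12 + 20)/6 = 78/6 = 13
te_F = (1 + 4·4 + 7)/6 = 24/6 = 4
te_G = (12 + 4·14 + 22)/6 = 90/6 = 15
te_H = (1 + 4·4 + 7)/6 = 24/6 = 4
te_I = (1 + 4·4 + 7)/6 = 24/6 = 4
te_J = (4 + 4·7 + 16)/6 = 48/6 = 8

Forward pass:
ES_A = 0; EF_A = 9
ES_B = 9; EF_B = 9+7 = 16
ES_C = 9; EF_C = 9+15 = 24
ES_D = 9; EF_D = 9+13 = 22
ES_E = 9; EF_E = 9+13 = 22
ES_F = max(EF_A=9, EF_C=24) = 24; EF_F = 24+4 = 28
ES_G = max(EF_B=16, EF_E=22) = 22; EF_G = 22+15 = 37
ES_H = max(EF_C=24, EF_E=22) = 24; EF_H = 24+4 = 28
ES_I = max(EF_A=9, EF_E=22) = 22; EF_I = 22+4 = 26
ES_J = max(EF_D=22, EF_F=28, EF_G=37, EF_H=28, EF_I=26) = 37; EF_J = 37+8 = 45
Expected project duration μ = 45 days. Critical path: A → E → G → J.

45 days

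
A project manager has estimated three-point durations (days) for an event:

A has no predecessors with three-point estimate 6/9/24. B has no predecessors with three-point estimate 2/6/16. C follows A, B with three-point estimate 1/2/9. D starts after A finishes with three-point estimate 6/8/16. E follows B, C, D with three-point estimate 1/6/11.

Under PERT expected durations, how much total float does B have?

te_A = (6 + 4·9 + 24)/6 = 66/6 = 11
te_B = (2 + 4·6 + 16)/6 = 42/6 = 7
te_C = (1 + 4·2 + 9)/6 = 18/6 = 3
te_D = (6 + 4·8 + 16)/6 = 54/6 = 9
te_E = (1 + 4·6 + 11)/6 = 36/6 = 6

Forward pass:
ES_A = 0; EF_A = 11
ES_B = 0; EF_B = 7
ES_C = max(EF_A=11, EF_B=7) = 11; EF_C = 11+3 = 14
ES_D = 11; EF_D = 11+9 = 20
ES_E = max(EF_B=7, EF_C=14, EF_D=20) = 20; EF_E = 20+6 = 26
Expected project duration μ = 26 days. Critical path: A → D → E.

Backward pass:
LF_E = 26; LS_E = 26−6 = 20
LF_D = LS_E = 20; LS_D = 20−9 = 11
LF_C = LS_E = 20; LS_C = 20−3 = 17
LF_B = min(LS_C=17, LS_E=20) = 17; LS_B = 17−7 = 10
LF_A = min(LS_C=17, LS_D=11) = 11; LS_A = 11−11 = 0
Slack_B = LS_B − ES_B = 10 − 0 = 10

10 days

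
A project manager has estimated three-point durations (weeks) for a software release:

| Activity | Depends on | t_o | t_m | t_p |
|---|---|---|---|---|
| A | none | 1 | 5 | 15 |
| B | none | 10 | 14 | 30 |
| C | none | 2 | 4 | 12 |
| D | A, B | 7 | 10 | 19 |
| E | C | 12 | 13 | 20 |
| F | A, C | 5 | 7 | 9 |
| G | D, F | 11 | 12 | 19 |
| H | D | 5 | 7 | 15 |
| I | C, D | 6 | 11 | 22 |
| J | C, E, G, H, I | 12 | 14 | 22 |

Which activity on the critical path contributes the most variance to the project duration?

B

te_A = (1 + 4·5 + 15)/6 = 36/6 = 6; σ²_A = ((15−1)/6)² = 5.444
te_B = (10 + 4·14 + 30)/6 = 96/6 = 16; σ²_B = ((30−10)/6)² = 11.111
te_C = (2 + 4·4 + 12)/6 = 30/6 = 5; σ²_C = ((12−2)/6)² = 2.778
te_D = (7 + 4·10 + 19)/6 = 66/6 = 11; σ²_D = ((19−7)/6)² = 4.000
te_E = (12 + 4·13 + 20)/6 = 84/6 = 14; σ²_E = ((20−12)/6)² = 1.778
te_F = (5 + 4·7 + 9)/6 = 42/6 = 7; σ²_F = ((9−5)/6)² = 0.444
te_G = (11 + 4·12 + 19)/6 = 78/6 = 13; σ²_G = ((19−11)/6)² = 1.778
te_H = (5 + 4·7 + 15)/6 = 48/6 = 8; σ²_H = ((15−5)/6)² = 2.778
te_I = (6 + 4·11 + 22)/6 = 72/6 = 12; σ²_I = ((22−6)/6)² = 7.111
te_J = (12 + 4·14 + 22)/6 = 90/6 = 15; σ²_J = ((22−12)/6)² = 2.778

Forward pass:
ES_A = 0; EF_A = 6
ES_B = 0; EF_B = 16
ES_C = 0; EF_C = 5
ES_D = max(EF_A=6, EF_B=16) = 16; EF_D = 16+11 = 27
ES_E = 5; EF_E = 5+14 = 19
ES_F = max(EF_A=6, EF_C=5) = 6; EF_F = 6+7 = 13
ES_G = max(EF_D=27, EF_F=13) = 27; EF_G = 27+13 = 40
ES_H = 27; EF_H = 27+8 = 35
ES_I = max(EF_C=5, EF_D=27) = 27; EF_I = 27+12 = 39
ES_J = max(EF_C=5, EF_E=19, EF_G=40, EF_H=35, EF_I=39) = 40; EF_J = 40+15 = 55
Expected project duration μ = 55 weeks. Critical path: B → D → G → J.

Variances on critical path: σ²_B=11.111, σ²_D=4.000, σ²_G=1.778, σ²_J=2.778.
Largest is σ²_B = 11.111.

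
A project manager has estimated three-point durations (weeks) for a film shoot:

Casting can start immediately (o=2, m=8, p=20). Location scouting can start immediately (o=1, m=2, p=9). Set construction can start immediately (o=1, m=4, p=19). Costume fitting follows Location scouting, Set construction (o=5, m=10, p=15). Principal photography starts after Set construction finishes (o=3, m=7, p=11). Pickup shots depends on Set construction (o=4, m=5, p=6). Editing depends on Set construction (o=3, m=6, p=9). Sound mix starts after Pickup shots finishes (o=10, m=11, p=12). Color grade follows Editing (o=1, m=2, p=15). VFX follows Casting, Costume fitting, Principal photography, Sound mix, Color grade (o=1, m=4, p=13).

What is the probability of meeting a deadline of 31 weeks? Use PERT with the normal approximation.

0.864

te_Casting = (2 + 4·8 + 20)/6 = 54/6 = 9; σ²_Casting = ((20−2)/6)² = 9.000
te_Location scouting = (1 + 4·2 + 9)/6 = 18/6 = 3; σ²_Location scouting = ((9−1)/6)² = 1.778
te_Set construction = (1 + 4·4 + 19)/6 = 36/6 = 6; σ²_Set construction = ((19−1)/6)² = 9.000
te_Costume fitting = (5 + 4·10 + 15)/6 = 60/6 = 10; σ²_Costume fitting = ((15−5)/6)² = 2.778
te_Principal photography = (3 + 4·7 + 11)/6 = 42/6 = 7; σ²_Principal photography = ((11−3)/6)² = 1.778
te_Pickup shots = (4 + 4·5 + 6)/6 = 30/6 = 5; σ²_Pickup shots = ((6−4)/6)² = 0.111
te_Editing = (3 + 4·6 + 9)/6 = 36/6 = 6; σ²_Editing = ((9−3)/6)² = 1.000
te_Sound mix = (10 + 4·11 + 12)/6 = 66/6 = 11; σ²_Sound mix = ((12−10)/6)² = 0.111
te_Color grade = (1 + 4·2 + 15)/6 = 24/6 = 4; σ²_Color grade = ((15−1)/6)² = 5.444
te_VFX = (1 + 4·4 + 13)/6 = 30/6 = 5; σ²_VFX = ((13−1)/6)² = 4.000

Forward pass:
ES_Casting = 0; EF_Casting = 9
ES_Location scouting = 0; EF_Location scouting = 3
ES_Set construction = 0; EF_Set construction = 6
ES_Costume fitting = max(EF_Location scouting=3, EF_Set construction=6) = 6; EF_Costume fitting = 6+10 = 16
ES_Principal photography = 6; EF_Principal photography = 6+7 = 13
ES_Pickup shots = 6; EF_Pickup shots = 6+5 = 11
ES_Editing = 6; EF_Editing = 6+6 = 12
ES_Sound mix = 11; EF_Sound mix = 11+11 = 22
ES_Color grade = 12; EF_Color grade = 12+4 = 16
ES_VFX = max(EF_Casting=9, EF_Costume fitting=16, EF_Principal photography=13, EF_Sound mix=22, EF_Color grade=16) = 22; EF_VFX = 22+5 = 27
Expected project duration μ = 27 weeks. Critical path: Set construction → Pickup shots → Sound mix → VFX.

Variance along critical path = 9.000 + 0.111 + 0.111 + 4.000 = 13.222; σ = √13.222 = 3.636 weeks.
Z = (31 − 27) / 3.636 = 1.100
P(T ≤ 31) = Φ(1.100) ≈ 0.864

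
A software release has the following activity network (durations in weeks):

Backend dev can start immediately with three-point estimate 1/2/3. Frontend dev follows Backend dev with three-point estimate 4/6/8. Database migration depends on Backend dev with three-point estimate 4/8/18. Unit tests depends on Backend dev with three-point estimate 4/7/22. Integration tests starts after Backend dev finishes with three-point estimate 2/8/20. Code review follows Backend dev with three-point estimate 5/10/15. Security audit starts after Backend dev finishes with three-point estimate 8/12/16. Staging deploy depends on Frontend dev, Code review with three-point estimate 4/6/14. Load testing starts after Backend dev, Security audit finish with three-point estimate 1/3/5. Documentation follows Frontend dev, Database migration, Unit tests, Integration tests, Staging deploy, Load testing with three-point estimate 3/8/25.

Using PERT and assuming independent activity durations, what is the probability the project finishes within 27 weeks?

0.324

te_Backend dev = (1 + 4·2 + 3)/6 = 12/6 = 2; σ²_Backend dev = ((3−1)/6)² = 0.111
te_Frontend dev = (4 + 4·6 + 8)/6 = 36/6 = 6; σ²_Frontend dev = ((8−4)/6)² = 0.444
te_Database migration = (4 + 4·8 + 18)/6 = 54/6 = 9; σ²_Database migration = ((18−4)/6)² = 5.444
te_Unit tests = (4 + 4·7 + 22)/6 = 54/6 = 9; σ²_Unit tests = ((22−4)/6)² = 9.000
te_Integration tests = (2 + 4·8 + 20)/6 = 54/6 = 9; σ²_Integration tests = ((20−2)/6)² = 9.000
te_Code review = (5 + 4·10 + 15)/6 = 60/6 = 10; σ²_Code review = ((15−5)/6)² = 2.778
te_Security audit = (8 + 4·12 + 16)/6 = 72/6 = 12; σ²_Security audit = ((16−8)/6)² = 1.778
te_Staging deploy = (4 + 4·6 + 14)/6 = 42/6 = 7; σ²_Staging deploy = ((14−4)/6)² = 2.778
te_Load testing = (1 + 4·3 + 5)/6 = 18/6 = 3; σ²_Load testing = ((5−1)/6)² = 0.444
te_Documentation = (3 + 4·8 + 25)/6 = 60/6 = 10; σ²_Documentation = ((25−3)/6)² = 13.444

Forward pass:
ES_Backend dev = 0; EF_Backend dev = 2
ES_Frontend dev = 2; EF_Frontend dev = 2+6 = 8
ES_Database migration = 2; EF_Database migration = 2+9 = 11
ES_Unit tests = 2; EF_Unit tests = 2+9 = 11
ES_Integration tests = 2; EF_Integration tests = 2+9 = 11
ES_Code review = 2; EF_Code review = 2+10 = 12
ES_Security audit = 2; EF_Security audit = 2+12 = 14
ES_Staging deploy = max(EF_Frontend dev=8, EF_Code review=12) = 12; EF_Staging deploy = 12+7 = 19
ES_Load testing = max(EF_Backend dev=2, EF_Security audit=14) = 14; EF_Load testing = 14+3 = 17
ES_Documentation = max(EF_Frontend dev=8, EF_Database migration=11, EF_Unit tests=11, EF_Integration tests=11, EF_Staging deploy=19, EF_Load testing=17) = 19; EF_Documentation = 19+10 = 29
Expected project duration μ = 29 weeks. Critical path: Backend dev → Code review → Staging deploy → Documentation.

Variance along critical path = 0.111 + 2.778 + 2.778 + 13.444 = 19.111; σ = √19.111 = 4.372 weeks.
Z = (27 − 29) / 4.372 = -0.457
P(T ≤ 27) = Φ(-0.457) ≈ 0.324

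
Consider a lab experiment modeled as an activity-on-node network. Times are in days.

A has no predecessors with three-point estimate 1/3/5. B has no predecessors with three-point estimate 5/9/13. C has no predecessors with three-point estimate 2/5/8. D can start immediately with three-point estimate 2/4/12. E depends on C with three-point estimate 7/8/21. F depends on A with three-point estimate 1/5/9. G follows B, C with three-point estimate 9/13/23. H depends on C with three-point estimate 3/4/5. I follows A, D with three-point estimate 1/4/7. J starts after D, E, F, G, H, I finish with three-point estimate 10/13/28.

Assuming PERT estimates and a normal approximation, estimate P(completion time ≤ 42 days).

te_A = (1 + 4·3 + 5)/6 = 18/6 = 3; σ²_A = ((5−1)/6)² = 0.444
te_B = (5 + 4·9 + 13)/6 = 54/6 = 9; σ²_B = ((13−5)/6)² = 1.778
te_C = (2 + 4·5 + 8)/6 = 30/6 = 5; σ²_C = ((8−2)/6)² = 1.000
te_D = (2 + 4·4 + 12)/6 = 30/6 = 5; σ²_D = ((12−2)/6)² = 2.778
te_E = (7 + 4·8 + 21)/6 = 60/6 = 10; σ²_E = ((21−7)/6)² = 5.444
te_F = (1 + 4·5 + 9)/6 = 30/6 = 5; σ²_F = ((9−1)/6)² = 1.778
te_G = (9 + 4·13 + 23)/6 = 84/6 = 14; σ²_G = ((23−9)/6)² = 5.444
te_H = (3 + 4·4 + 5)/6 = 24/6 = 4; σ²_H = ((5−3)/6)² = 0.111
te_I = (1 + 4·4 + 7)/6 = 24/6 = 4; σ²_I = ((7−1)/6)² = 1.000
te_J = (10 + 4·13 + 28)/6 = 90/6 = 15; σ²_J = ((28−10)/6)² = 9.000

Forward pass:
ES_A = 0; EF_A = 3
ES_B = 0; EF_B = 9
ES_C = 0; EF_C = 5
ES_D = 0; EF_D = 5
ES_E = 5; EF_E = 5+10 = 15
ES_F = 3; EF_F = 3+5 = 8
ES_G = max(EF_B=9, EF_C=5) = 9; EF_G = 9+14 = 23
ES_H = 5; EF_H = 5+4 = 9
ES_I = max(EF_A=3, EF_D=5) = 5; EF_I = 5+4 = 9
ES_J = max(EF_D=5, EF_E=15, EF_F=8, EF_G=23, EF_H=9, EF_I=9) = 23; EF_J = 23+15 = 38
Expected project duration μ = 38 days. Critical path: B → G → J.

Variance along critical path = 1.778 + 5.444 + 9.000 = 16.222; σ = √16.222 = 4.028 days.
Z = (42 − 38) / 4.028 = 0.993
P(T ≤ 42) = Φ(0.993) ≈ 0.840

0.840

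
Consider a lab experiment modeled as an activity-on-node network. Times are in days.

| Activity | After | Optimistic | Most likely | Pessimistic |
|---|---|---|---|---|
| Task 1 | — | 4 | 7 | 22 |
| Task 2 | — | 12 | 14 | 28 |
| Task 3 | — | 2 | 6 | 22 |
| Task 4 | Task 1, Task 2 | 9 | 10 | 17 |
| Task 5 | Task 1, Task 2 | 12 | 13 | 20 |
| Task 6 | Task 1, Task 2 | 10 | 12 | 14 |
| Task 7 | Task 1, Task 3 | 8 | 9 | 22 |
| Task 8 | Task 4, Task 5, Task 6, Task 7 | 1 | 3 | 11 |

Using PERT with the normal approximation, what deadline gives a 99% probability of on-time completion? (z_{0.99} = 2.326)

te_Task 1 = (4 + 4·7 + 22)/6 = 54/6 = 9; σ²_Task 1 = ((22−4)/6)² = 9.000
te_Task 2 = (12 + 4·14 + 28)/6 = 96/6 = 16; σ²_Task 2 = ((28−12)/6)² = 7.111
te_Task 3 = (2 + 4·6 + 22)/6 = 48/6 = 8; σ²_Task 3 = ((22−2)/6)² = 11.111
te_Task 4 = (9 + 4·10 + 17)/6 = 66/6 = 11; σ²_Task 4 = ((17−9)/6)² = 1.778
te_Task 5 = (12 + 4·13 + 20)/6 = 84/6 = 14; σ²_Task 5 = ((20−12)/6)² = 1.778
te_Task 6 = (10 + 4·12 + 14)/6 = 72/6 = 12; σ²_Task 6 = ((14−10)/6)² = 0.444
te_Task 7 = (8 + 4·9 + 22)/6 = 66/6 = 11; σ²_Task 7 = ((22−8)/6)² = 5.444
te_Task 8 = (1 + 4·3 + 11)/6 = 24/6 = 4; σ²_Task 8 = ((11−1)/6)² = 2.778

Forward pass:
ES_Task 1 = 0; EF_Task 1 = 9
ES_Task 2 = 0; EF_Task 2 = 16
ES_Task 3 = 0; EF_Task 3 = 8
ES_Task 4 = max(EF_Task 1=9, EF_Task 2=16) = 16; EF_Task 4 = 16+11 = 27
ES_Task 5 = max(EF_Task 1=9, EF_Task 2=16) = 16; EF_Task 5 = 16+14 = 30
ES_Task 6 = max(EF_Task 1=9, EF_Task 2=16) = 16; EF_Task 6 = 16+12 = 28
ES_Task 7 = max(EF_Task 1=9, EF_Task 3=8) = 9; EF_Task 7 = 9+11 = 20
ES_Task 8 = max(EF_Task 4=27, EF_Task 5=30, EF_Task 6=28, EF_Task 7=20) = 30; EF_Task 8 = 30+4 = 34
Expected project duration μ = 34 days. Critical path: Task 2 → Task 5 → Task 8.

Variance along critical path = 7.111 + 1.778 + 2.778 = 11.667; σ = 3.416 days.
D = μ + z·σ = 34 + 2.326·3.416 = 41.9 days

41.9 days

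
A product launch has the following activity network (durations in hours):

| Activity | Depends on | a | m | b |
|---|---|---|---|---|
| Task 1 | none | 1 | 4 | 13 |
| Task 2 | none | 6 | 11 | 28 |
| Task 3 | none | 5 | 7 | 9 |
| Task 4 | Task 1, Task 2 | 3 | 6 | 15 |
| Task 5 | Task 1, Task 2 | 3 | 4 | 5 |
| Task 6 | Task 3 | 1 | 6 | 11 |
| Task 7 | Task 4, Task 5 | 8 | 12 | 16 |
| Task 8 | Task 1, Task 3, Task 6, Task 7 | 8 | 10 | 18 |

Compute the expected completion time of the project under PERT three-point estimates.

43 hours

te_Task 1 = (1 + 4·4 + 13)/6 = 30/6 = 5
te_Task 2 = (6 + 4·11 + 28)/6 = 78/6 = 13
te_Task 3 = (5 + 4·7 + 9)/6 = 42/6 = 7
te_Task 4 = (3 + 4·6 + 15)/6 = 42/6 = 7
te_Task 5 = (3 + 4·4 + 5)/6 = 24/6 = 4
te_Task 6 = (1 + 4·6 + 11)/6 = 36/6 = 6
te_Task 7 = (8 + 4·12 + 16)/6 = 72/6 = 12
te_Task 8 = (8 + 4·10 + 18)/6 = 66/6 = 11

Forward pass:
ES_Task 1 = 0; EF_Task 1 = 5
ES_Task 2 = 0; EF_Task 2 = 13
ES_Task 3 = 0; EF_Task 3 = 7
ES_Task 4 = max(EF_Task 1=5, EF_Task 2=13) = 13; EF_Task 4 = 13+7 = 20
ES_Task 5 = max(EF_Task 1=5, EF_Task 2=13) = 13; EF_Task 5 = 13+4 = 17
ES_Task 6 = 7; EF_Task 6 = 7+6 = 13
ES_Task 7 = max(EF_Task 4=20, EF_Task 5=17) = 20; EF_Task 7 = 20+12 = 32
ES_Task 8 = max(EF_Task 1=5, EF_Task 3=7, EF_Task 6=13, EF_Task 7=32) = 32; EF_Task 8 = 32+11 = 43
Expected project duration μ = 43 hours. Critical path: Task 2 → Task 4 → Task 7 → Task 8.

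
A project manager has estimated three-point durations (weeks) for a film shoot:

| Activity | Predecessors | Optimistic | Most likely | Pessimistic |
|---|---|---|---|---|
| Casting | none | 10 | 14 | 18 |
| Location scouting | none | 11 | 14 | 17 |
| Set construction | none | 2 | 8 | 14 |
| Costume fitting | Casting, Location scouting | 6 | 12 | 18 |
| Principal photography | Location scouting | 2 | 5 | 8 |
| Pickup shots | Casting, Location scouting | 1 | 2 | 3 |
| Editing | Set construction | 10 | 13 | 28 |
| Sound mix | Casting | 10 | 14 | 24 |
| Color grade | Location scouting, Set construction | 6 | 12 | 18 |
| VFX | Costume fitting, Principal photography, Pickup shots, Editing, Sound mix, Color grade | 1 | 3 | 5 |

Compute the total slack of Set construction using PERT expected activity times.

6 weeks

te_Casting = (10 + 4·14 + 18)/6 = 84/6 = 14
te_Location scouting = (11 + 4·14 + 17)/6 = 84/6 = 14
te_Set construction = (2 + 4·8 + 14)/6 = 48/6 = 8
te_Costume fitting = (6 + 4·12 + 18)/6 = 72/6 = 12
te_Principal photography = (2 + 4·5 + 8)/6 = 30/6 = 5
te_Pickup shots = (1 + 4·2 + 3)/6 = 12/6 = 2
te_Editing = (10 + 4·13 + 28)/6 = 90/6 = 15
te_Sound mix = (10 + 4·14 + 24)/6 = 90/6 = 15
te_Color grade = (6 + 4·12 + 18)/6 = 72/6 = 12
te_VFX = (1 + 4·3 + 5)/6 = 18/6 = 3

Forward pass:
ES_Casting = 0; EF_Casting = 14
ES_Location scouting = 0; EF_Location scouting = 14
ES_Set construction = 0; EF_Set construction = 8
ES_Costume fitting = max(EF_Casting=14, EF_Location scouting=14) = 14; EF_Costume fitting = 14+12 = 26
ES_Principal photography = 14; EF_Principal photography = 14+5 = 19
ES_Pickup shots = max(EF_Casting=14, EF_Location scouting=14) = 14; EF_Pickup shots = 14+2 = 16
ES_Editing = 8; EF_Editing = 8+15 = 23
ES_Sound mix = 14; EF_Sound mix = 14+15 = 29
ES_Color grade = max(EF_Location scouting=14, EF_Set construction=8) = 14; EF_Color grade = 14+12 = 26
ES_VFX = max(EF_Costume fitting=26, EF_Principal photography=19, EF_Pickup shots=16, EF_Editing=23, EF_Sound mix=29, EF_Color grade=26) = 29; EF_VFX = 29+3 = 32
Expected project duration μ = 32 weeks. Critical path: Casting → Sound mix → VFX.

Backward pass:
LF_VFX = 32; LS_VFX = 32−3 = 29
LF_Color grade = LS_VFX = 29; LS_Color grade = 29−12 = 17
LF_Sound mix = LS_VFX = 29; LS_Sound mix = 29−15 = 14
LF_Editing = LS_VFX = 29; LS_Editing = 29−15 = 14
LF_Pickup shots = LS_VFX = 29; LS_Pickup shots = 29−2 = 27
LF_Principal photography = LS_VFX = 29; LS_Principal photography = 29−5 = 24
LF_Costume fitting = LS_VFX = 29; LS_Costume fitting = 29−12 = 17
LF_Set construction = min(LS_Editing=14, LS_Color grade=17) = 14; LS_Set construction = 14−8 = 6
LF_Location scouting = min(LS_Costume fitting=17, LS_Principal photography=24, LS_Pickup shots=27, LS_Color grade=17) = 17; LS_Location scouting = 17−14 = 3
LF_Casting = min(LS_Costume fitting=17, LS_Pickup shots=27, LS_Sound mix=14) = 14; LS_Casting = 14−14 = 0
Slack_Set construction = LS_Set construction − ES_Set construction = 6 − 0 = 6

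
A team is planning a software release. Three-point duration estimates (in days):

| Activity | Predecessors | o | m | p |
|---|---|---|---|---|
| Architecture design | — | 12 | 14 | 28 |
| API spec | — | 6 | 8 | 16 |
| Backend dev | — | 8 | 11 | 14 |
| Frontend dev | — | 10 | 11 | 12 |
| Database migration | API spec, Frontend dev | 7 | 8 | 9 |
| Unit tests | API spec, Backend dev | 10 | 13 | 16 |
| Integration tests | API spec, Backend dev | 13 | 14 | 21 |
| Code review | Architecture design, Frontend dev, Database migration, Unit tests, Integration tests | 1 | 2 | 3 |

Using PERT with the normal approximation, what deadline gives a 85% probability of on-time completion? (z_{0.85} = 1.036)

29.8 days

te_Architecture design = (12 + 4·14 + 28)/6 = 96/6 = 16; σ²_Architecture design = ((28−12)/6)² = 7.111
te_API spec = (6 + 4·8 + 16)/6 = 54/6 = 9; σ²_API spec = ((16−6)/6)² = 2.778
te_Backend dev = (8 + 4·11 + 14)/6 = 66/6 = 11; σ²_Backend dev = ((14−8)/6)² = 1.000
te_Frontend dev = (10 + 4·11 + 12)/6 = 66/6 = 11; σ²_Frontend dev = ((12−10)/6)² = 0.111
te_Database migration = (7 + 4·8 + 9)/6 = 48/6 = 8; σ²_Database migration = ((9−7)/6)² = 0.111
te_Unit tests = (10 + 4·13 + 16)/6 = 78/6 = 13; σ²_Unit tests = ((16−10)/6)² = 1.000
te_Integration tests = (13 + 4·14 + 21)/6 = 90/6 = 15; σ²_Integration tests = ((21−13)/6)² = 1.778
te_Code review = (1 + 4·2 + 3)/6 = 12/6 = 2; σ²_Code review = ((3−1)/6)² = 0.111

Forward pass:
ES_Architecture design = 0; EF_Architecture design = 16
ES_API spec = 0; EF_API spec = 9
ES_Backend dev = 0; EF_Backend dev = 11
ES_Frontend dev = 0; EF_Frontend dev = 11
ES_Database migration = max(EF_API spec=9, EF_Frontend dev=11) = 11; EF_Database migration = 11+8 = 19
ES_Unit tests = max(EF_API spec=9, EF_Backend dev=11) = 11; EF_Unit tests = 11+13 = 24
ES_Integration tests = max(EF_API spec=9, EF_Backend dev=11) = 11; EF_Integration tests = 11+15 = 26
ES_Code review = max(EF_Architecture design=16, EF_Frontend dev=11, EF_Database migration=19, EF_Unit tests=24, EF_Integration tests=26) = 26; EF_Code review = 26+2 = 28
Expected project duration μ = 28 days. Critical path: Backend dev → Integration tests → Code review.

Variance along critical path = 1.000 + 1.778 + 0.111 = 2.889; σ = 1.700 days.
D = μ + z·σ = 28 + 1.036·1.700 = 29.8 days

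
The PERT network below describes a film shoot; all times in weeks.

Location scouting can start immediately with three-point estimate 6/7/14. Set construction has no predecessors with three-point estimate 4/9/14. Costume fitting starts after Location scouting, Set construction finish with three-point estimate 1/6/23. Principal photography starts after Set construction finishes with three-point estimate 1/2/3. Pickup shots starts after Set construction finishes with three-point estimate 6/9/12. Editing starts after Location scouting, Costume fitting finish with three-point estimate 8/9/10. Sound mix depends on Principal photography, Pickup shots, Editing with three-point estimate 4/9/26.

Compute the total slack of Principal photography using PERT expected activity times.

15 weeks

te_Location scouting = (6 + 4·7 + 14)/6 = 48/6 = 8
te_Set construction = (4 + 4·9 + 14)/6 = 54/6 = 9
te_Costume fitting = (1 + 4·6 + 23)/6 = 48/6 = 8
te_Principal photography = (1 + 4·2 + 3)/6 = 12/6 = 2
te_Pickup shots = (6 + 4·9 + 12)/6 = 54/6 = 9
te_Editing = (8 + 4·9 + 10)/6 = 54/6 = 9
te_Sound mix = (4 + 4·9 + 26)/6 = 66/6 = 11

Forward pass:
ES_Location scouting = 0; EF_Location scouting = 8
ES_Set construction = 0; EF_Set construction = 9
ES_Costume fitting = max(EF_Location scouting=8, EF_Set construction=9) = 9; EF_Costume fitting = 9+8 = 17
ES_Principal photography = 9; EF_Principal photography = 9+2 = 11
ES_Pickup shots = 9; EF_Pickup shots = 9+9 = 18
ES_Editing = max(EF_Location scouting=8, EF_Costume fitting=17) = 17; EF_Editing = 17+9 = 26
ES_Sound mix = max(EF_Principal photography=11, EF_Pickup shots=18, EF_Editing=26) = 26; EF_Sound mix = 26+11 = 37
Expected project duration μ = 37 weeks. Critical path: Set construction → Costume fitting → Editing → Sound mix.

Backward pass:
LF_Sound mix = 37; LS_Sound mix = 37−11 = 26
LF_Editing = LS_Sound mix = 26; LS_Editing = 26−9 = 17
LF_Pickup shots = LS_Sound mix = 26; LS_Pickup shots = 26−9 = 17
LF_Principal photography = LS_Sound mix = 26; LS_Principal photography = 26−2 = 24
LF_Costume fitting = LS_Editing = 17; LS_Costume fitting = 17−8 = 9
LF_Set construction = min(LS_Costume fitting=9, LS_Principal photography=24, LS_Pickup shots=17) = 9; LS_Set construction = 9−9 = 0
LF_Location scouting = min(LS_Costume fitting=9, LS_Editing=17) = 9; LS_Location scouting = 9−8 = 1
Slack_Principal photography = LS_Principal photography − ES_Principal photography = 24 − 9 = 15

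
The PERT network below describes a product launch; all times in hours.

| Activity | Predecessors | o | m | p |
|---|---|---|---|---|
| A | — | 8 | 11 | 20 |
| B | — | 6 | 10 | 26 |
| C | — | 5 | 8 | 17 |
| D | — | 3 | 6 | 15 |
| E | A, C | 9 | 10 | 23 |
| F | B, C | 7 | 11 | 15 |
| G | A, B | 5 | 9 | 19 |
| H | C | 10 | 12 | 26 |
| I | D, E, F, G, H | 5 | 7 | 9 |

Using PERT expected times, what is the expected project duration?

31 hours

te_A = (8 + 4·11 + 20)/6 = 72/6 = 12
te_B = (6 + 4·10 + 26)/6 = 72/6 = 12
te_C = (5 + 4·8 + 17)/6 = 54/6 = 9
te_D = (3 + 4·6 + 15)/6 = 42/6 = 7
te_E = (9 + 4·10 + 23)/6 = 72/6 = 12
te_F = (7 + 4·11 + 15)/6 = 66/6 = 11
te_G = (5 + 4·9 + 19)/6 = 60/6 = 10
te_H = (10 + 4·12 + 26)/6 = 84/6 = 14
te_I = (5 + 4·7 + 9)/6 = 42/6 = 7

Forward pass:
ES_A = 0; EF_A = 12
ES_B = 0; EF_B = 12
ES_C = 0; EF_C = 9
ES_D = 0; EF_D = 7
ES_E = max(EF_A=12, EF_C=9) = 12; EF_E = 12+12 = 24
ES_F = max(EF_B=12, EF_C=9) = 12; EF_F = 12+11 = 23
ES_G = max(EF_A=12, EF_B=12) = 12; EF_G = 12+10 = 22
ES_H = 9; EF_H = 9+14 = 23
ES_I = max(EF_D=7, EF_E=24, EF_F=23, EF_G=22, EF_H=23) = 24; EF_I = 24+7 = 31
Expected project duration μ = 31 hours. Critical path: A → E → I.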